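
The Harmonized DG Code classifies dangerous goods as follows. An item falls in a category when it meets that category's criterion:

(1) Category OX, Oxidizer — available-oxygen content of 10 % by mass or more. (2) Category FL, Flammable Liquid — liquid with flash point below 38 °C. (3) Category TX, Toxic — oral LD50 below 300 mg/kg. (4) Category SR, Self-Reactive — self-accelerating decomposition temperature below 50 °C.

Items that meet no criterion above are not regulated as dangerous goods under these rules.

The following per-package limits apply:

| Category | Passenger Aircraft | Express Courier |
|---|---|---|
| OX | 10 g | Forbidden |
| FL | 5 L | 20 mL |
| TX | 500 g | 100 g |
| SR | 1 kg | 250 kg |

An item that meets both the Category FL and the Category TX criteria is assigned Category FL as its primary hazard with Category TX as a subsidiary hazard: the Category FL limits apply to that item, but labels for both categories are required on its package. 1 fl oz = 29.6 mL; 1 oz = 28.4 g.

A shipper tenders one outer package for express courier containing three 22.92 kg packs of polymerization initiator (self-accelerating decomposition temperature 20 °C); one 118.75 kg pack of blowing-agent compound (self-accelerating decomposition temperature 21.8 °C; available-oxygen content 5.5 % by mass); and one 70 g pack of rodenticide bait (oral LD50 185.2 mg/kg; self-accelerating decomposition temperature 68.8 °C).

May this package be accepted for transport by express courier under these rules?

Yes

Polymerization initiator: self-accelerating decomposition temperature 20 °C < 50 °C → Category SR (Self-Reactive).
Blowing-agent compound: self-accelerating decomposition temperature 21.8 °C < 50 °C → Category SR (Self-Reactive).
With oral LD50 185.2 mg/kg (< 300 mg/kg), the rodenticide bait falls in Category TX.
Category SR net quantity: (three 22.92 kg packs = 68.76 kg) + 118.75 kg = 187.51 kg.
That is within the Category SR express courier limit of 250 kg.
Category TX quantity: 70 g.
70 g ≤ 100 g (express courier limit, Category TX) — within limit.
Every hazard category is within its express courier limit and no segregation rule is violated.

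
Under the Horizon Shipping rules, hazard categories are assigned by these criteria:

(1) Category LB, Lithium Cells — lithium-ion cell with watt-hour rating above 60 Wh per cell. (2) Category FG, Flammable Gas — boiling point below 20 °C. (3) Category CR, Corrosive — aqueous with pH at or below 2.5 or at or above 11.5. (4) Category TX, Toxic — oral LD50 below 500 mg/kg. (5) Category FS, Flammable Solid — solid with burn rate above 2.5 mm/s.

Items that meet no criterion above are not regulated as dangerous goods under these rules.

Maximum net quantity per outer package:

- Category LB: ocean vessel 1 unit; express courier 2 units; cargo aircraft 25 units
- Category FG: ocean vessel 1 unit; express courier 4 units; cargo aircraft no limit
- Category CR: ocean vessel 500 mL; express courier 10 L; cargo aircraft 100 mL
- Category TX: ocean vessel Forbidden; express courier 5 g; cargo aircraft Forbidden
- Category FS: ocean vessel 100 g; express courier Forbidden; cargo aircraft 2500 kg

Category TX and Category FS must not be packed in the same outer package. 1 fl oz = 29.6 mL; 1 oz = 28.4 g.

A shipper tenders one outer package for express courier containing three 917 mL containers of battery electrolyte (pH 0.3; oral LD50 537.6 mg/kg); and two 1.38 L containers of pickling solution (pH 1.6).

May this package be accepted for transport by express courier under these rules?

Yes

With pH 0.3 (≤ 2.5), the battery electrolyte falls in Category CR.
Pickling solution: pH 1.6 ≤ 2.5 → Category CR (Corrosive).
Category CR net quantity: (three 917 mL containers = 2.751 L) + (two 1.38 L containers = 2.76 L) = 5.511 L.
5.511 L is within the express courier limit of 10 L for Category CR.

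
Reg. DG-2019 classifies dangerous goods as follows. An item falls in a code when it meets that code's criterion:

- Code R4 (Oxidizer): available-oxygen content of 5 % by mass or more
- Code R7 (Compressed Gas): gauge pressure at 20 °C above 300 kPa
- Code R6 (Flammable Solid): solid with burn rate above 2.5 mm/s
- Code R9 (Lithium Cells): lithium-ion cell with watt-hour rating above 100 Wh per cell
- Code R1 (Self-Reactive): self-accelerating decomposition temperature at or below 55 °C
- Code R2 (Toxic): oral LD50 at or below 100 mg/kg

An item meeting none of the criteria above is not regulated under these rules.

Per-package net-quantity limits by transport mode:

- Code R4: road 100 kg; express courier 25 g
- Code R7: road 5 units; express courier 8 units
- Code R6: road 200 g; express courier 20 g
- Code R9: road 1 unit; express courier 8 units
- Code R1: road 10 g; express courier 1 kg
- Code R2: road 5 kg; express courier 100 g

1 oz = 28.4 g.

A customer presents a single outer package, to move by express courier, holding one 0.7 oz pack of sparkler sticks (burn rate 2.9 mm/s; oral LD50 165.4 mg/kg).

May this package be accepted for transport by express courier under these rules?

Burn rate 2.9 mm/s meets the Code R6 criterion (Flammable Solid), so the sparkler sticks are Code R6.
Code R6 quantity: one 0.7 oz pack = 19.88 g.
19.88 g is within the express courier limit of 20 g for Code R6.

Yes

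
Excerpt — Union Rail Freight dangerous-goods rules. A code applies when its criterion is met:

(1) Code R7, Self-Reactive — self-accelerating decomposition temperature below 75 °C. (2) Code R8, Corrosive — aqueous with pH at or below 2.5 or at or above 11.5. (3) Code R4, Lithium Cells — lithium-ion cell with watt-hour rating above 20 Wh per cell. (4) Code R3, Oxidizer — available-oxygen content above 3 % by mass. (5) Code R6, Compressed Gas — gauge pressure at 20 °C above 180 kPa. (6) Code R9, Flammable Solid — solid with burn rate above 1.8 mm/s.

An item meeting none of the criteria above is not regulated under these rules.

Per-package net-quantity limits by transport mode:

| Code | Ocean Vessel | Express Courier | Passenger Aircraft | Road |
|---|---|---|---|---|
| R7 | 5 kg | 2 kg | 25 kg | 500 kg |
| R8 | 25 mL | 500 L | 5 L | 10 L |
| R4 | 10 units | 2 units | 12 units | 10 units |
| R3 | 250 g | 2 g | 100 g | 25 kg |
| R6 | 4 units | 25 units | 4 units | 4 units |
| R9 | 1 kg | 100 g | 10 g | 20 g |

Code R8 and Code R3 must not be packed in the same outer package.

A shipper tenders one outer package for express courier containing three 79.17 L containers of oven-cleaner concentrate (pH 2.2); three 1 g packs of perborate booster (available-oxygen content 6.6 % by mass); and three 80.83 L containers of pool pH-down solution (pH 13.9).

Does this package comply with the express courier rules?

No

Oven-cleaner concentrate: pH 2.2 ≤ 2.5 → Code R8 (Corrosive).
Perborate booster: available-oxygen content 6.6 % by mass > 3 % by mass → Code R3 (Oxidizer).
pH 13.9 meets the Code R8 criterion (Corrosive), so the pool pH-down solution is Code R8.
Total Code R8: (three 79.17 L containers = 237.51 L) + (three 80.83 L containers = 242.49 L) = 480 L.
480 L ≤ 500 L (express courier limit, Code R8) — within limit.
Code R3 quantity: three 1 g packs = 3 g.
3 g > 2 g (express courier limit, Code R3) — over the limit.
Code R8 and Code R3 may not share an outer package.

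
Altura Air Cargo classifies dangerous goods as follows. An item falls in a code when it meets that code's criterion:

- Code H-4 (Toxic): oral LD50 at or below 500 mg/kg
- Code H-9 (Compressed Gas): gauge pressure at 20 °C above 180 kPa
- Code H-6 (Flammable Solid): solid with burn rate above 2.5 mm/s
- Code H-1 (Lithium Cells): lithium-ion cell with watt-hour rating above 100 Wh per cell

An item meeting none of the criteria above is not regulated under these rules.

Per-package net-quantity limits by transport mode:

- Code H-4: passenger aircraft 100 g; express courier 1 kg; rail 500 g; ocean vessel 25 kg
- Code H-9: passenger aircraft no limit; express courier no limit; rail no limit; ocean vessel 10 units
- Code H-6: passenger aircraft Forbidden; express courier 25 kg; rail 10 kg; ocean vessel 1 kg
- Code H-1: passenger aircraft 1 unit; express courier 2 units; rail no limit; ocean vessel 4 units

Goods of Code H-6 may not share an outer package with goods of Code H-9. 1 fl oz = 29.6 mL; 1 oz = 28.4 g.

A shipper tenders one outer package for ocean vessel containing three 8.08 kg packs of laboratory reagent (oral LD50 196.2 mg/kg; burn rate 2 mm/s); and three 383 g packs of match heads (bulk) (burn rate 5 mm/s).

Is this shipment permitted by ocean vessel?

No

Laboratory reagent: oral LD50 196.2 mg/kg ≤ 500 mg/kg → Code H-4 (Toxic).
The match heads (bulk) have burn rate 5 mm/s, which is > 2.5 mm/s, so they are Code H-6 (Flammable Solid).
Code H-4 quantity: three 8.08 kg packs = 24.24 kg.
24.24 kg ≤ 25 kg (ocean vessel limit, Code H-4) — within limit.
Code H-6 quantity: three 383 g packs = 1.149 kg.
That exceeds the Code H-6 ocean vessel limit of 1 kg.
The segregation rule (Code H-6 with Code H-9) does not apply to Code H-4 with Code H-6.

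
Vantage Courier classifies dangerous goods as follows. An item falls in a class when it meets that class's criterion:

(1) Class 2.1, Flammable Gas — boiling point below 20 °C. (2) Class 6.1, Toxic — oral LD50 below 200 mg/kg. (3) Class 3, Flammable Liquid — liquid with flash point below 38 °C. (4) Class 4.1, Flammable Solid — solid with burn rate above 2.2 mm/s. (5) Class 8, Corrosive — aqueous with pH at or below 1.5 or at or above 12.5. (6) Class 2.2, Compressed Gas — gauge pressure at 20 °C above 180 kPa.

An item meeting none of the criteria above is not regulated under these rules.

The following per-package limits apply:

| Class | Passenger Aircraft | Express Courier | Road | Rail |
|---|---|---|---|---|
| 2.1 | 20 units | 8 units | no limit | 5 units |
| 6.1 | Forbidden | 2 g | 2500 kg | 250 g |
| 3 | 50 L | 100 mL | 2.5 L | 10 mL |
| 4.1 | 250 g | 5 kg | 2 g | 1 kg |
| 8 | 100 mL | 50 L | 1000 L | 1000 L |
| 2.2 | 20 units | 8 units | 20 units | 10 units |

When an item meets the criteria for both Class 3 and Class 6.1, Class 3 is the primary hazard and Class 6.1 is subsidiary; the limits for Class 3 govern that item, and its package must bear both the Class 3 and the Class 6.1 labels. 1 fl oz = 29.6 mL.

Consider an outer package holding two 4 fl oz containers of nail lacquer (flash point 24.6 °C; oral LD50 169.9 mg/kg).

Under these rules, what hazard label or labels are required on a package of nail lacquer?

Class 3 and 6.1

With flash point 24.6 °C (< 38 °C), the nail lacquer falls in Class 3.
With oral LD50 169.9 mg/kg (< 200 mg/kg), the nail lacquer falls in Class 6.1.
By the precedence rule Class 3 is primary and Class 6.1 is subsidiary, and that rule requires both labels on the package.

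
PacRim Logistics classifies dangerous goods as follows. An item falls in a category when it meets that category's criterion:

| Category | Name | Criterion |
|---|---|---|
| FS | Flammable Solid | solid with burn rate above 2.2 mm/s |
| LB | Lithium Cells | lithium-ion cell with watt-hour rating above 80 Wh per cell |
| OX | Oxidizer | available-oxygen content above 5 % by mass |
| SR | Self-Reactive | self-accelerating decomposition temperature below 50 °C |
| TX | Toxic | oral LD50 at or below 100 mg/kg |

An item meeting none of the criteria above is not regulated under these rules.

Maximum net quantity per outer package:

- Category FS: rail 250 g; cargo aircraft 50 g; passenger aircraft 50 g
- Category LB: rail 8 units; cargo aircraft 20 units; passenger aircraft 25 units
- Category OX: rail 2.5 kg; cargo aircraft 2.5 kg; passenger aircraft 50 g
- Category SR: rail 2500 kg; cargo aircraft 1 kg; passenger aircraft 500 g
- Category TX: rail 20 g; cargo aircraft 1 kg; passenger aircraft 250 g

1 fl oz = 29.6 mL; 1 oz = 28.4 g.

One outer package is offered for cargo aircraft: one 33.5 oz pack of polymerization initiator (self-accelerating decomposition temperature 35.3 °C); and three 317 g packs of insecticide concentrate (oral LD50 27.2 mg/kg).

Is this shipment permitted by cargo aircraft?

Yes

Polymerization initiator: self-accelerating decomposition temperature 35.3 °C < 50 °C → Category SR (Self-Reactive).
With oral LD50 27.2 mg/kg (≤ 100 mg/kg), the insecticide concentrate falls in Category TX.
Category SR quantity: one 33.5 oz pack = 951.4 g.
That is within the Category SR cargo aircraft limit of 1 kg.
Category TX quantity: three 317 g packs = 951 g.
That is within the Category TX cargo aircraft limit of 1 kg.
Every hazard category is within its cargo aircraft limit and no segregation rule is violated.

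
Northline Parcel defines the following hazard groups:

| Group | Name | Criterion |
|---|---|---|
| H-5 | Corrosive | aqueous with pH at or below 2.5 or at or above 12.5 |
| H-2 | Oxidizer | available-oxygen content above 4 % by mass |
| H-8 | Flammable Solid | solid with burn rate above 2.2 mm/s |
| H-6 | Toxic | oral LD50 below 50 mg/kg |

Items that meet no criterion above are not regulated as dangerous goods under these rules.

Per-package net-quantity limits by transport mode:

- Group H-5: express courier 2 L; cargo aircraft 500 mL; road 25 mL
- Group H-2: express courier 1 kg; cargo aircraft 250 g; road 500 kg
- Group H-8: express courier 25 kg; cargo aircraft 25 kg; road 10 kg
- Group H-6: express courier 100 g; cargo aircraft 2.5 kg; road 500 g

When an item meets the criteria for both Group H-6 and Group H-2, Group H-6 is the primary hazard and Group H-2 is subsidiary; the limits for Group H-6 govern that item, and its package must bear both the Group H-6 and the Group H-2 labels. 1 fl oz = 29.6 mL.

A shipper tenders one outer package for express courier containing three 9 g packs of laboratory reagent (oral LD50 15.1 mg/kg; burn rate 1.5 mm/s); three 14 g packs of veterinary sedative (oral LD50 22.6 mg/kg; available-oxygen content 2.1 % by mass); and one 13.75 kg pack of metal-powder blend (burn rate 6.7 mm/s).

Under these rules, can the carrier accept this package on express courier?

Laboratory reagent: oral LD50 15.1 mg/kg < 50 mg/kg → Group H-6 (Toxic).
With oral LD50 22.6 mg/kg (< 50 mg/kg), the veterinary sedative falls in Group H-6.
Burn rate 6.7 mm/s meets the Group H-8 criterion (Flammable Solid), so the metal-powder blend is Group H-8.
Total Group H-6: (three 9 g packs = 27 g) + (three 14 g packs = 42 g) = 69 g.
That is within the Group H-6 express courier limit of 100 g.
Group H-8 quantity: 13.75 kg.
That is within the Group H-8 express courier limit of 25 kg.
Every hazard group is within its express courier limit and no segregation rule is violated.

Yes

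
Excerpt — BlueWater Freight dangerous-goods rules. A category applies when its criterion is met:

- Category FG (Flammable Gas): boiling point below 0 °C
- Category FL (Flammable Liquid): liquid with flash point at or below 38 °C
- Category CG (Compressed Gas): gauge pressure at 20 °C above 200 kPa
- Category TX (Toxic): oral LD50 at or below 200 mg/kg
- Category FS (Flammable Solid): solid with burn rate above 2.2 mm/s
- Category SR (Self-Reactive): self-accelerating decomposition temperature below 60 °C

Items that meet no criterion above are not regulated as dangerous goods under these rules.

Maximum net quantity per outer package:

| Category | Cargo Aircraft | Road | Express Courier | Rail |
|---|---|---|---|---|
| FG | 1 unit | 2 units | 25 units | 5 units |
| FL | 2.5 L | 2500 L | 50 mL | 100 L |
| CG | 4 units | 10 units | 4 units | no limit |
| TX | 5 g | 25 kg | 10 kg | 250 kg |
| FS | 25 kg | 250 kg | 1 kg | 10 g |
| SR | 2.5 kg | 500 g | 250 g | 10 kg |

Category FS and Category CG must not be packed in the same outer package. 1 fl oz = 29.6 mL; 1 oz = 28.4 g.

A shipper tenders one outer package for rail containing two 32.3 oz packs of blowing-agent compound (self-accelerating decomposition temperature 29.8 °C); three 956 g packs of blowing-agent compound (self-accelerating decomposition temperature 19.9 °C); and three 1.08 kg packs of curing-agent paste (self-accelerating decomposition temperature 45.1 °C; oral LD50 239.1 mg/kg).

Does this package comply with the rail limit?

Self-accelerating decomposition temperature 29.8 °C meets the Category SR criterion (Self-Reactive), so the blowing-agent compound is Category SR.
The blowing-agent compound has self-accelerating decomposition temperature 19.9 °C, which is < 60 °C, so it is Category SR (Self-Reactive).
The curing-agent paste has self-accelerating decomposition temperature 45.1 °C, which is < 60 °C, so it is Category SR (Self-Reactive).
Category SR net quantity: (two 32.3 oz packs = 1834.64 g) + (three 956 g packs = 2.868 kg) + (three 1.08 kg packs = 3.24 kg) = 7942.64 g.
7942.64 g ≤ 10 kg (rail limit, Category SR) — within limit.

Yes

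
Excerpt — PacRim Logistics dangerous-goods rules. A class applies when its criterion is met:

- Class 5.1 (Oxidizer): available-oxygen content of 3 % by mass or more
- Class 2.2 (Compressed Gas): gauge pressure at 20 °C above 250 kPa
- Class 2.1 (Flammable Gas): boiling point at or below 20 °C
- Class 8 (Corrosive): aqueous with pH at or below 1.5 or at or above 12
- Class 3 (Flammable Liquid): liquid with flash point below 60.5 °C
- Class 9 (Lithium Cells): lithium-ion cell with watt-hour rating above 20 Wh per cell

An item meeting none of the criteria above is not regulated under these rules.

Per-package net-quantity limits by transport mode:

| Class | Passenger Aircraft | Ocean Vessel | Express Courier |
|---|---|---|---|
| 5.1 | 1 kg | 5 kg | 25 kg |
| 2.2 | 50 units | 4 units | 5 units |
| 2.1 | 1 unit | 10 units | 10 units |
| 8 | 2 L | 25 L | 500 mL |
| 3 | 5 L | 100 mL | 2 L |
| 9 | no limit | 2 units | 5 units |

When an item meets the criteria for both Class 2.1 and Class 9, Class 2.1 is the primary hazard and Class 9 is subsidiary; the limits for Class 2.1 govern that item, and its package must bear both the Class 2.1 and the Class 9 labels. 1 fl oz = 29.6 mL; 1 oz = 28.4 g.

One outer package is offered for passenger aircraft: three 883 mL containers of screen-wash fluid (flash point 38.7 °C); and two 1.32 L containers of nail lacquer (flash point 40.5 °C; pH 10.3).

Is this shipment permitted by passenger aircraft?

No

Screen-wash fluid: flash point 38.7 °C < 60.5 °C → Class 3 (Flammable Liquid).
The nail lacquer has flash point 40.5 °C, which is < 60.5 °C, so it is Class 3 (Flammable Liquid).
Total Class 3: (three 883 mL containers = 2.649 L) + (two 1.32 L containers = 2.64 L) = 5.289 L.
That exceeds the Class 3 passenger aircraft limit of 5 L.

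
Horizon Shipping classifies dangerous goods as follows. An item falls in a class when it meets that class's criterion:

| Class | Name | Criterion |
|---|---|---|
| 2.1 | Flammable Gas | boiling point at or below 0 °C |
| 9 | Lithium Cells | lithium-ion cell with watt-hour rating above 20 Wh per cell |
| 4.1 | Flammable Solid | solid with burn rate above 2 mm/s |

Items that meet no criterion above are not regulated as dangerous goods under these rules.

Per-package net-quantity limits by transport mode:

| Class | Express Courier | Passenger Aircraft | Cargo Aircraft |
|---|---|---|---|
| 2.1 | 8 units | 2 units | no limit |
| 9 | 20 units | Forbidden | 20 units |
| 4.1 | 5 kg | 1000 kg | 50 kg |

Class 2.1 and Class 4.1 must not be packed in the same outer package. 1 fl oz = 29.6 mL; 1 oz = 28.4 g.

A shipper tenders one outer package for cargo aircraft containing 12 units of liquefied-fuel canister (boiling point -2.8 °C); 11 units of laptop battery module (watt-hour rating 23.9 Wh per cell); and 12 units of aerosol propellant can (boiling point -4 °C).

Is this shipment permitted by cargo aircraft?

With boiling point -2.8 °C (≤ 0 °C), the liquefied-fuel canister falls in Class 2.1.
Watt-hour rating 23.9 Wh per cell meets the Class 9 criterion (Lithium Cells), so the laptop battery module is Class 9.
The aerosol propellant can has boiling point -4 °C, which is ≤ 0 °C, so it is Class 2.1 (Flammable Gas).
Total Class 2.1: 12 units + 12 units = 24 units.
Class 2.1 has no per-package limit by cargo aircraft.
Class 9 quantity: 11 units.
11 units is within the cargo aircraft limit of 20 units for Class 9.
The segregation rule (Class 2.1 with Class 4.1) does not apply to Class 2.1 with Class 9.
Every hazard class is within its cargo aircraft limit and no segregation rule is violated.

Yes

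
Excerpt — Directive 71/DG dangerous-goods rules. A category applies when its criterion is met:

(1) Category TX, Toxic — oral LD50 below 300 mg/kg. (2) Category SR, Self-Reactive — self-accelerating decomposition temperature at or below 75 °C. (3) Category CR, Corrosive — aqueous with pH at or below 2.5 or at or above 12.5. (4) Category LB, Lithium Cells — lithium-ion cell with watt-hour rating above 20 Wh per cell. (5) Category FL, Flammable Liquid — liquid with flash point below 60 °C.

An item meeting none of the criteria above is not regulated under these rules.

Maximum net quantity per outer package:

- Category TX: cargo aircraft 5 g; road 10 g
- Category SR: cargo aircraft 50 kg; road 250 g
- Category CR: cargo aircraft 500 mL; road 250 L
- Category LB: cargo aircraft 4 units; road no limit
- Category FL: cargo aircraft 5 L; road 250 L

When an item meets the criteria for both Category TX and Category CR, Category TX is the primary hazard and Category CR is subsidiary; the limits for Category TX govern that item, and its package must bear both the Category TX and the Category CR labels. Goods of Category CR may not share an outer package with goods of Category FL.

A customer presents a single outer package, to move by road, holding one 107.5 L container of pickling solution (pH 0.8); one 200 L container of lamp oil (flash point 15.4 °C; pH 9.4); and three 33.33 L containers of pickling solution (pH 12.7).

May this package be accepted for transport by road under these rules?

The pickling solution has pH 0.8, which is ≤ 2.5, so it is Category CR (Corrosive).
The lamp oil has flash point 15.4 °C, which is < 60 °C, so it is Category FL (Flammable Liquid).
The pickling solution has pH 12.7, which is ≥ 12.5, so it is Category CR (Corrosive).
Total Category CR: 107.5 L + (three 33.33 L containers = 99.99 L) = 207.49 L.
207.49 L is within the road limit of 250 L for Category CR.
Category FL quantity: 200 L.
200 L is within the road limit of 250 L for Category FL.
Category CR and Category FL may not share an outer package.

No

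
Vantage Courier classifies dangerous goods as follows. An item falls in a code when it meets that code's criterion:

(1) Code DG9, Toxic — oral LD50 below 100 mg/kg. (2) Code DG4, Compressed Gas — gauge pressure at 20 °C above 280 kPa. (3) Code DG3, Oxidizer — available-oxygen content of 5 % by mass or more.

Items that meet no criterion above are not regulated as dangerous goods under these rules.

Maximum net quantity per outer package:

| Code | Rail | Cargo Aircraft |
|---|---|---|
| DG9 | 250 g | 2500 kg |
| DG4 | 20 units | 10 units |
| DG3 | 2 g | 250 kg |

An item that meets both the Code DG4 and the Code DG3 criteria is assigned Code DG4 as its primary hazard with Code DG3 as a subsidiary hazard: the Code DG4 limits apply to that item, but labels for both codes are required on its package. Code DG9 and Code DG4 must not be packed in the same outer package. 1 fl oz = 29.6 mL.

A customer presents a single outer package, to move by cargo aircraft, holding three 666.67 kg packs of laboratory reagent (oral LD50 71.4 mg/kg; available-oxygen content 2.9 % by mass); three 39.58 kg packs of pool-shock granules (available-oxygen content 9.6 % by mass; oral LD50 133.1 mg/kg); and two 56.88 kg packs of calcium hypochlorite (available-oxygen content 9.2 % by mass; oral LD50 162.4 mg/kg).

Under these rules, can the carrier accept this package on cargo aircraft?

Oral LD50 71.4 mg/kg meets the Code DG9 criterion (Toxic), so the laboratory reagent is Code DG9.
Available-oxygen content 9.6 % by mass meets the Code DG3 criterion (Oxidizer), so the pool-shock granules are Code DG3.
With available-oxygen content 9.2 % by mass (≥ 5 % by mass), the calcium hypochlorite falls in Code DG3.
Code DG3 net quantity: (three 39.58 kg packs = 118.74 kg) + (two 56.88 kg packs = 113.76 kg) = 232.5 kg.
232.5 kg is within the cargo aircraft limit of 250 kg for Code DG3.
Code DG9 quantity: three 666.67 kg packs = 2000.01 kg.
2000.01 kg ≤ 2500 kg (cargo aircraft limit, Code DG9) — within limit.
The segregation rule (Code DG9 with Code DG4) does not apply to Code DG3 with Code DG9.
Every hazard code is within its cargo aircraft limit and no segregation rule is violated.

Yes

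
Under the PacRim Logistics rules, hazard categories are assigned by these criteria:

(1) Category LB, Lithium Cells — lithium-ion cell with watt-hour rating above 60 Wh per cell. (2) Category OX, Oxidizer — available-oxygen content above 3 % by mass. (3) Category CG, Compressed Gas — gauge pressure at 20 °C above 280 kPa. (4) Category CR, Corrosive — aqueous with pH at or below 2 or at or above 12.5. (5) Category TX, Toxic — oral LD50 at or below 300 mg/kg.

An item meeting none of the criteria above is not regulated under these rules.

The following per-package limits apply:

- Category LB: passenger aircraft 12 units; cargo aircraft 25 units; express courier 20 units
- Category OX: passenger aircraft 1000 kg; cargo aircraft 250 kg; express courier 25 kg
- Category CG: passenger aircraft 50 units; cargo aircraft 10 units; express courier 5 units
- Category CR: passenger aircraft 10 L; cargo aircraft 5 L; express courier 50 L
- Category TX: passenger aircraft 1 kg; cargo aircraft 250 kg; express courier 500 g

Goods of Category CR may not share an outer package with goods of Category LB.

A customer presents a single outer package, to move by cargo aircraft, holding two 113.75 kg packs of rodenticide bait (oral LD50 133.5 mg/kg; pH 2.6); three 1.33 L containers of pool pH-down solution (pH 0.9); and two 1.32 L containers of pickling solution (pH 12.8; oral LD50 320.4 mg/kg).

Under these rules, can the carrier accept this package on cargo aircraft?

With oral LD50 133.5 mg/kg (≤ 300 mg/kg), the rodenticide bait falls in Category TX.
pH 0.9 meets the Category CR criterion (Corrosive), so the pool pH-down solution is Category CR.
With pH 12.8 (≥ 12.5), the pickling solution falls in Category CR.
Category CR net quantity: (three 1.33 L containers = 3.99 L) + (two 1.32 L containers = 2.64 L) = 6.63 L.
6.63 L exceeds the cargo aircraft limit of 5 L for Category CR.
Category TX quantity: two 113.75 kg packs = 227.5 kg.
227.5 kg ≤ 250 kg (cargo aircraft limit, Category TX) — within limit.
The segregation rule (Category CR with Category LB) does not apply to Category CR with Category TX.

No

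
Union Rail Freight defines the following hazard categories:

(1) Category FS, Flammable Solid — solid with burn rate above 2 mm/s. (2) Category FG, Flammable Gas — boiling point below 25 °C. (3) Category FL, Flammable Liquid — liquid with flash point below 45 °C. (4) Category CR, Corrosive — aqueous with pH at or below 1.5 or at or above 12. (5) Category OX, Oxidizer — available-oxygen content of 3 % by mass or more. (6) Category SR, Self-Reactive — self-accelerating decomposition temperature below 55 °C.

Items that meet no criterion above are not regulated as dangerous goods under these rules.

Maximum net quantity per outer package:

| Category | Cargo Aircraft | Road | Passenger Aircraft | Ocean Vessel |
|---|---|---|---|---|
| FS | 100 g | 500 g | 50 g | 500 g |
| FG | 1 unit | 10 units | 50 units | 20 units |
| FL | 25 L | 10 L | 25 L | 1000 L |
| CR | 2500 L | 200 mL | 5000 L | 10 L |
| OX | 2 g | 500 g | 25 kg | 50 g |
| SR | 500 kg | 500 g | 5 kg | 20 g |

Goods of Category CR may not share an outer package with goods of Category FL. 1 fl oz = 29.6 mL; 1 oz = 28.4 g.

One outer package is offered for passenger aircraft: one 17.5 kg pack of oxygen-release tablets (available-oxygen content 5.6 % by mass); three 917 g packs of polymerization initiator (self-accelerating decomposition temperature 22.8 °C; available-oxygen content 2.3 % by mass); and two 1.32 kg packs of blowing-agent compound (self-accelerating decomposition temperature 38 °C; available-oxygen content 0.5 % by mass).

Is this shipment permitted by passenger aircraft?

Oxygen-release tablets: available-oxygen content 5.6 % by mass ≥ 3 % by mass → Category OX (Oxidizer).
Polymerization initiator: self-accelerating decomposition temperature 22.8 °C < 55 °C → Category SR (Self-Reactive).
The blowing-agent compound has self-accelerating decomposition temperature 38 °C, which is < 55 °C, so it is Category SR (Self-Reactive).
Total Category SR: (three 917 g packs = 2.751 kg) + (two 1.32 kg packs = 2.64 kg) = 5.391 kg.
That exceeds the Category SR passenger aircraft limit of 5 kg.
Category OX quantity: 17.5 kg.
17.5 kg ≤ 25 kg (passenger aircraft limit, Category OX) — within limit.
The segregation rule (Category CR with Category FL) does not apply to Category SR with Category OX.

No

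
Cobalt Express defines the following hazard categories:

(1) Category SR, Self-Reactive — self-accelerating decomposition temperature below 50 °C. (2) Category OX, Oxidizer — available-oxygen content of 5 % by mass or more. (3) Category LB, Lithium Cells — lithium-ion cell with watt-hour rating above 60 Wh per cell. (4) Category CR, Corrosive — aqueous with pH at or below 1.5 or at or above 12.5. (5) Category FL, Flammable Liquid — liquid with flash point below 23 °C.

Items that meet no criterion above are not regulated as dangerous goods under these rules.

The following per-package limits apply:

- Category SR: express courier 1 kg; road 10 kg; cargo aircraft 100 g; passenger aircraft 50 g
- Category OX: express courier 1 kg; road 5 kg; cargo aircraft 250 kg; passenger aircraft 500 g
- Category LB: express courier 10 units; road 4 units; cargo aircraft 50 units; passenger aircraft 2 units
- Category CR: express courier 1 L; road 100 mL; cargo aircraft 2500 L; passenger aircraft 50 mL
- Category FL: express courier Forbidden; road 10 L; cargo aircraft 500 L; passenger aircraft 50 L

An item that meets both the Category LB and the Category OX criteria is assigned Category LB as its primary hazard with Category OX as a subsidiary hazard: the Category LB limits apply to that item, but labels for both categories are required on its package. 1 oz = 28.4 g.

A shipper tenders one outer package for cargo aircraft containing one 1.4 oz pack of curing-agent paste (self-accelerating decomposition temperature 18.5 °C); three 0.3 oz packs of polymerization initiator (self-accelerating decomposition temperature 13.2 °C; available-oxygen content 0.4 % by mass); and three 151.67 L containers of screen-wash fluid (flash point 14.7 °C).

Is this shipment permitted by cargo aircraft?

Yes

With self-accelerating decomposition temperature 18.5 °C (< 50 °C), the curing-agent paste falls in Category SR.
The polymerization initiator has self-accelerating decomposition temperature 13.2 °C, which is < 50 °C, so it is Category SR (Self-Reactive).
Flash point 14.7 °C meets the Category FL criterion (Flammable Liquid), so the screen-wash fluid is Category FL.
Total Category SR: (one 1.4 oz pack = 39.76 g) + (three 0.3 oz packs = 25.56 g) = 65.32 g.
65.32 g ≤ 100 g (cargo aircraft limit, Category SR) — within limit.
Category FL quantity: three 151.67 L containers = 455.01 L.
That is within the Category FL cargo aircraft limit of 500 L.
Every hazard category is within its cargo aircraft limit and no segregation rule is violated.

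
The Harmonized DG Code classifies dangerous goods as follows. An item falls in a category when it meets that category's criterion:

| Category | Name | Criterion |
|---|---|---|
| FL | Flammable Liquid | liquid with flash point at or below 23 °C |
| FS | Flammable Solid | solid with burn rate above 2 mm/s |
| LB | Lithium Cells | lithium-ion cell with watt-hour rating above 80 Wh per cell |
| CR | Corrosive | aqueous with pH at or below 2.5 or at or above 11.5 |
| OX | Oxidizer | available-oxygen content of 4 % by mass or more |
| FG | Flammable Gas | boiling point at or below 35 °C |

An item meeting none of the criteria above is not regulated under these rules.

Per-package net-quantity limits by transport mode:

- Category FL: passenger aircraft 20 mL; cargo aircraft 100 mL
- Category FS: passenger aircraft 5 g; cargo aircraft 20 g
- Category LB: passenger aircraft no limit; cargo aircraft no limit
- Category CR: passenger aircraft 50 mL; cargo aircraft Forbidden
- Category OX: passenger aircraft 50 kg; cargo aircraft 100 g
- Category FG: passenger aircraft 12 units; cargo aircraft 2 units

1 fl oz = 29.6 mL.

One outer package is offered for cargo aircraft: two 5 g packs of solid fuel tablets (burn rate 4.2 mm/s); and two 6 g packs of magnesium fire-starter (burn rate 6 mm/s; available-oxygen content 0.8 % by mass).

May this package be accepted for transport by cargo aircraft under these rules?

Solid fuel tablets: burn rate 4.2 mm/s > 2 mm/s → Category FS (Flammable Solid).
Magnesium fire-starter: burn rate 6 mm/s > 2 mm/s → Category FS (Flammable Solid).
Category FS net quantity: (two 5 g packs = 10 g) + (two 6 g packs = 12 g) = 22 g.
That exceeds the Category FS cargo aircraft limit of 20 g.

No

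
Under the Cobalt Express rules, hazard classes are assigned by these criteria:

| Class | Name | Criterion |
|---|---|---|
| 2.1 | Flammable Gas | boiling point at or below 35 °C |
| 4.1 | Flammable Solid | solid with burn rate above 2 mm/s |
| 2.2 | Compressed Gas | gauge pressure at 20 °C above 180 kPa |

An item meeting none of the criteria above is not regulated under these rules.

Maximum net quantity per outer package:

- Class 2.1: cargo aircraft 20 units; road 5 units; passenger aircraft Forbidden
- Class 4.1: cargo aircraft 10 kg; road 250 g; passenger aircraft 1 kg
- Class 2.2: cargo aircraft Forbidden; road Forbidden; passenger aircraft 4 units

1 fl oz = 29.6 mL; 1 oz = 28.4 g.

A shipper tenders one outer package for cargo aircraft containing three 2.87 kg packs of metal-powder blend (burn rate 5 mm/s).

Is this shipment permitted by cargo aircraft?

The metal-powder blend has burn rate 5 mm/s, which is > 2 mm/s, so it is Class 4.1 (Flammable Solid).
Class 4.1 quantity: three 2.87 kg packs = 8.61 kg.
That is within the Class 4.1 cargo aircraft limit of 10 kg.

Yes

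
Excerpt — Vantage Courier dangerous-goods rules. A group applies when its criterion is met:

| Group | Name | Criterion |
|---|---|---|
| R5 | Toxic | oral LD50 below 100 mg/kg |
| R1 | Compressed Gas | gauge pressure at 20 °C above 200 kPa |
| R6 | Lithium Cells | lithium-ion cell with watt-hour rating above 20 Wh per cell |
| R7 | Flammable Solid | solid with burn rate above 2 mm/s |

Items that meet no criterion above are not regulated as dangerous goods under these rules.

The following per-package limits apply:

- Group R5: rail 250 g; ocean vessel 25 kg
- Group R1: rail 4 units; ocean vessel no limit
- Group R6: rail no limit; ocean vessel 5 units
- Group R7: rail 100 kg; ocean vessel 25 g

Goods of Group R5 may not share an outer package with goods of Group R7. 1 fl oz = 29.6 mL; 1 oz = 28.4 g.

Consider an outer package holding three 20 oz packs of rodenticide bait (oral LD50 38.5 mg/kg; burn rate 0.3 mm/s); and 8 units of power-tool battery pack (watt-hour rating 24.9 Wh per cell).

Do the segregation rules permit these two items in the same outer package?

The rodenticide bait has oral LD50 38.5 mg/kg, which is < 100 mg/kg, so it is Group R5 (Toxic).
The power-tool battery pack has watt-hour rating 24.9 Wh per cell, which is > 20 Wh per cell, so it is Group R6 (Lithium Cells).
No segregation rule bars Group R5 with Group R6.

Yes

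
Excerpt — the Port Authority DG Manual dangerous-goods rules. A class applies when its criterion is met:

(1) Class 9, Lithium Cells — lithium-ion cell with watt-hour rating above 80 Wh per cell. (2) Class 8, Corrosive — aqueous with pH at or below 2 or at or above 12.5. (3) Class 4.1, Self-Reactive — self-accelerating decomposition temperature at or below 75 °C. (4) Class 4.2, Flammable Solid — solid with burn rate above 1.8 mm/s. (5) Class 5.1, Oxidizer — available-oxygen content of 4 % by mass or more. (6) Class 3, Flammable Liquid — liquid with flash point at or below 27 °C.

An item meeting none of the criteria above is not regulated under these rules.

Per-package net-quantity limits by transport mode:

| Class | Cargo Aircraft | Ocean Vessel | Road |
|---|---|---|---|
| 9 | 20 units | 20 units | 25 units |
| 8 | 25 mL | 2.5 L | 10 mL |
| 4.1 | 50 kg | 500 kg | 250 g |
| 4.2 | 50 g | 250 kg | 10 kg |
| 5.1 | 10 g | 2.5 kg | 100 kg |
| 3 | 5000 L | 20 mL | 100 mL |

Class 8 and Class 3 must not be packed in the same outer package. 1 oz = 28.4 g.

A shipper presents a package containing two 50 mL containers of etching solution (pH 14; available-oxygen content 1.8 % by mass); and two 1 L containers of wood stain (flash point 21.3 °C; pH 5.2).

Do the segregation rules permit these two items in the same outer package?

No

With pH 14 (≥ 12.5), the etching solution falls in Class 8.
The wood stain has flash point 21.3 °C, which is ≤ 27 °C, so it is Class 3 (Flammable Liquid).
Class 8 and Class 3 may not share an outer package.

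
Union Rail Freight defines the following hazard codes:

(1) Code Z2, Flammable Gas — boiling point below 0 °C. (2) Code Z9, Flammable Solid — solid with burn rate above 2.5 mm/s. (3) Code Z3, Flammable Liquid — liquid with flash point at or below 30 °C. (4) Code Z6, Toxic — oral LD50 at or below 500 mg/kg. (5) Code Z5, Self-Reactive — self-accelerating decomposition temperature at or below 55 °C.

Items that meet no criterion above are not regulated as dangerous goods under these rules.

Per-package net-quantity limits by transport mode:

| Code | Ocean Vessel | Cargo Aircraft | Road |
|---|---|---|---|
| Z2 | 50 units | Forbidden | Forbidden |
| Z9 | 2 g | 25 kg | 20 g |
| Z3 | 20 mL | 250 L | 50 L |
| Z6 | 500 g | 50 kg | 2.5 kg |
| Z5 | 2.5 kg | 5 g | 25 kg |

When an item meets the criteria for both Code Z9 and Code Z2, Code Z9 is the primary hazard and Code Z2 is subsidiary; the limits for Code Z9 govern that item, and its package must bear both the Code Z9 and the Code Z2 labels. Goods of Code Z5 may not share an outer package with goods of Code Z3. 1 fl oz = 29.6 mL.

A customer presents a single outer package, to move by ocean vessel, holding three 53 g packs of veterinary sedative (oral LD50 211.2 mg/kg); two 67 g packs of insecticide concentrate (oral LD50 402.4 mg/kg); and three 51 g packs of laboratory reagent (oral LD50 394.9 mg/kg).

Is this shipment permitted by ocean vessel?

The veterinary sedative has oral LD50 211.2 mg/kg, which is ≤ 500 mg/kg, so it is Code Z6 (Toxic).
With oral LD50 402.4 mg/kg (≤ 500 mg/kg), the insecticide concentrate falls in Code Z6.
Laboratory reagent: oral LD50 394.9 mg/kg ≤ 500 mg/kg → Code Z6 (Toxic).
Total Code Z6: (three 53 g packs = 159 g) + (two 67 g packs = 134 g) + (three 51 g packs = 153 g) = 446 g.
That is within the Code Z6 ocean vessel limit of 500 g.

Yes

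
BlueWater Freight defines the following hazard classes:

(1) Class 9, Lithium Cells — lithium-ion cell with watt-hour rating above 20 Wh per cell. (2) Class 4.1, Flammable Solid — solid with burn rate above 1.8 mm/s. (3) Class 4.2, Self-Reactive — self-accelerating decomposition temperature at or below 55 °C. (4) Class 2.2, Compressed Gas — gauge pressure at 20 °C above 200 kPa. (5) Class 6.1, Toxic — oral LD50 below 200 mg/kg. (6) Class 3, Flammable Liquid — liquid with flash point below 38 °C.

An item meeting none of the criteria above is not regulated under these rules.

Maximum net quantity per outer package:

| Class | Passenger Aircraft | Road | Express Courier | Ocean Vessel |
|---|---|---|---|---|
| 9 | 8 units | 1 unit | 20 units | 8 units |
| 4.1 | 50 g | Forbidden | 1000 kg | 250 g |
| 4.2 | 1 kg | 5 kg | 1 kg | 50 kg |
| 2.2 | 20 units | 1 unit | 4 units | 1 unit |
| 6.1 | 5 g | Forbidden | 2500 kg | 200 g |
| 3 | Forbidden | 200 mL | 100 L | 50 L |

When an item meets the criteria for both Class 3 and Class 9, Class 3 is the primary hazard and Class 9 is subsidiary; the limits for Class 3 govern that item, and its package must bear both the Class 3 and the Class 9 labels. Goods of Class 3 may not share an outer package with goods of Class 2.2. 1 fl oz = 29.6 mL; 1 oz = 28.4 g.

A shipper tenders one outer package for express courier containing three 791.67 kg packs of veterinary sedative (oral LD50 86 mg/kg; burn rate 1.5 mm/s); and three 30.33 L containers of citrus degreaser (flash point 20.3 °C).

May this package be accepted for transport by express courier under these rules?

Yes

With oral LD50 86 mg/kg (< 200 mg/kg), the veterinary sedative falls in Class 6.1.
The citrus degreaser has flash point 20.3 °C, which is < 38 °C, so it is Class 3 (Flammable Liquid).
Class 3 quantity: three 30.33 L containers = 90.99 L.
That is within the Class 3 express courier limit of 100 L.
Class 6.1 quantity: three 791.67 kg packs = 2375.01 kg.
2375.01 kg ≤ 2500 kg (express courier limit, Class 6.1) — within limit.
The segregation rule (Class 3 with Class 2.2) does not apply to Class 3 with Class 6.1.
Every hazard class is within its express courier limit and no segregation rule is violated.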